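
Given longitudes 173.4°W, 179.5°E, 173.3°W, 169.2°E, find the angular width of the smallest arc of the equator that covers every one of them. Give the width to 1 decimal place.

17.5°

Sort the longitudes: -173.4°, -173.3°, +169.2°, +179.5°.
Eastward gaps between consecutive values (wrapping around): 0.1°, 342.5°, 10.3°, 7.1°.
Largest gap = 342.5° ⇒ minimal covering band is its complement: 360° − 342.5° = 17.5°.
Band runs from +169.2° eastward to -173.3°, crossing the antimeridian.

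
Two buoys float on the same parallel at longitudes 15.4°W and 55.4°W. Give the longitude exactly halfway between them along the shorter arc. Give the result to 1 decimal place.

Signed shortest Δλ from -15.4° to -55.4° is -40.0°.
Midpoint longitude = -15.4° + (-40.0°)/2 = -15.4° − 20.0° = -35.4°.

35.4°W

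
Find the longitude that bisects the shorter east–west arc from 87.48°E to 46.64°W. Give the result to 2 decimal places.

20.42°E

Signed shortest Δλ from +87.48° to -46.64° is -134.12°.
Midpoint longitude = +87.48° + (-134.12°)/2 = +87.48° − 67.06° = +20.42°.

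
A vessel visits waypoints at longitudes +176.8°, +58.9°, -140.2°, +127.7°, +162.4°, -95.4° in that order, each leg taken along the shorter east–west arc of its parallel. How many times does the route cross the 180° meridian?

3

Leg 1: +176.8° → +58.9°, shortest Δλ = -117.9° (west) — does not cross 180°.
Leg 2: +58.9° → -140.2°, shortest Δλ = 160.9° (east) — crosses 180°.
Leg 3: -140.2° → +127.7°, shortest Δλ = -92.1° (west) — crosses 180°.
Leg 4: +127.7° → +162.4°, shortest Δλ = 34.7° (east) — does not cross 180°.
Leg 5: +162.4° → -95.4°, shortest Δλ = 102.2° (east) — crosses 180°.
Total crossings: 3.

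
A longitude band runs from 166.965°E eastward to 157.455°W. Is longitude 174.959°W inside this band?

Band width going east from +166.965° to -157.455°: ((-157.455 − 166.965) mod 360) = 35.580°.
Offset of -174.959° east of the west edge: ((-174.959 − 166.965) mod 360) = 18.076°.
18.076° ≤ 35.580° ⇒ inside.

Yes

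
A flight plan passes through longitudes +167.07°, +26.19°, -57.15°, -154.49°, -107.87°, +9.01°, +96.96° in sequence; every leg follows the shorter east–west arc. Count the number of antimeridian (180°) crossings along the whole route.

Leg 1: +167.07° → +26.19°, shortest Δλ = -140.88° (west) — does not cross 180°.
Leg 2: +26.19° → -57.15°, shortest Δλ = -83.34° (west) — does not cross 180°.
Leg 3: -57.15° → -154.49°, shortest Δλ = -97.34° (west) — does not cross 180°.
Leg 4: -154.49° → -107.87°, shortest Δλ = 46.62° (east) — does not cross 180°.
Leg 5: -107.87° → +9.01°, shortest Δλ = 116.88° (east) — does not cross 180°.
Leg 6: +9.01° → +96.96°, shortest Δλ = 87.95° (east) — does not cross 180°.
Total crossings: 0.

0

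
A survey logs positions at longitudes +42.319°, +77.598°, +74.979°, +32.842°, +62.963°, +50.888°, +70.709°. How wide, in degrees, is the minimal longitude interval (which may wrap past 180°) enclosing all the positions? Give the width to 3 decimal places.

Sort the longitudes: +32.842°, +42.319°, +50.888°, +62.963°, +70.709°, +74.979°, +77.598°.
Eastward gaps between consecutive values (wrapping around): 9.477°, 8.569°, 12.075°, 7.746°, 4.270°, 2.619°, 315.244°.
Largest gap = 315.244° ⇒ minimal covering band is its complement: 360° − 315.244° = 44.756°.
Band runs from +32.842° eastward to +77.598°.

44.756°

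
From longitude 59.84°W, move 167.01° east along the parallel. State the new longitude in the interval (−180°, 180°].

Start at -59.84°; shift +167.01° → +107.17°.
+107.17° already lies in (−180°, 180°].

107.17°E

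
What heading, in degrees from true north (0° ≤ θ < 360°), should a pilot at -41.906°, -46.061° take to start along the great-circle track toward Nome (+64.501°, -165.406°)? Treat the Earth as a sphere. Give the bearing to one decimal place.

324.7°

Δλ = -165.406 − -46.061 = -119.345°.
θ = atan2( sin Δλ · cos φ₂ , cos φ₁ · sin φ₂ − sin φ₁ · cos φ₂ · cos Δλ )
  = atan2(-0.37526, 0.53084) = -35.257° → normalised to [0°, 360°): 324.743°.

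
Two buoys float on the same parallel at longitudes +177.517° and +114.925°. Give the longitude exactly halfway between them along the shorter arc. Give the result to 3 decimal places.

+146.221°

Signed shortest Δλ from +177.517° to +114.925° is -62.592°.
Midpoint longitude = +177.517° + (-62.592°)/2 = +177.517° − 31.296° = +146.221°.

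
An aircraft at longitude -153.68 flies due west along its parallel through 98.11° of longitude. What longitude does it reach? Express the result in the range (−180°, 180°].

Start at -153.68°; shift −98.11° → -251.79°.
-251.79° lies outside (−180°, 180°]; add 360° → +108.21°.

+108.21°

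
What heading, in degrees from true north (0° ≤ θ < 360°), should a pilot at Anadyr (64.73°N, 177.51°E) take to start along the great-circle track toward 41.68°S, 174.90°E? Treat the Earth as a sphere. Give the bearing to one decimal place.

Δλ = 174.90 − 177.51 = -2.61°.
θ = atan2( sin Δλ · cos φ₂ , cos φ₁ · sin φ₂ − sin φ₁ · cos φ₂ · cos Δλ )
  = atan2(-0.03401, -0.95856) = -177.968° → normalised to [0°, 360°): 182.032°.

182.0°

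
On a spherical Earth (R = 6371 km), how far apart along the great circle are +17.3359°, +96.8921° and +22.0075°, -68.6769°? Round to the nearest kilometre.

Δλ = -68.6769 − 96.8921 = -165.5690°.
Δφ = 22.0075 − 17.3359 = 4.6716°.
a = sin²(Δφ/2) + cos φ₁ · cos φ₂ · sin²(Δλ/2) = 0.872718.
c = 2·atan2(√a, √(1−a)) = 2.41199 rad → d = 6371·c ≈ 15366.76 km.

15367 km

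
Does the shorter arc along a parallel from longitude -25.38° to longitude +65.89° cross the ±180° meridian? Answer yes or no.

Signed shortest Δλ = ((65.89 − -25.38 + 180) mod 360) − 180 = 91.27°.
Going east by 91.27° from -25.38° reaches +65.89° without touching 180°.

No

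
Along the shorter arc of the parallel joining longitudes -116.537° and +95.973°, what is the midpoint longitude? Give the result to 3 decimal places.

+169.718°

Signed shortest Δλ from -116.537° to +95.973° is -147.490°.
Midpoint longitude = -116.537° + (-147.490°)/2 = -116.537° − 73.745° = -190.282°.
Normalise into (−180°, 180°]: +169.718°.
(The naïve average (-116.537 + +95.973)/2 = -10.282° is on the wrong side of the globe.)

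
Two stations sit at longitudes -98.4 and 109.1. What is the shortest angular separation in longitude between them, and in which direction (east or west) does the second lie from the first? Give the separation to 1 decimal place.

Raw difference: 109.1 − -98.4 = 207.5°.
Normalise into (−180°, 180°]: 207.5° − 360° = -152.5°.
Negative ⇒ the second point lies to the west; separation 152.5°.

152.5° west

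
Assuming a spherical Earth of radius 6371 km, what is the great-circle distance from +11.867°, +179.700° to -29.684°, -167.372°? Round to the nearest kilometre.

Δλ = -167.372 − 179.700 = -347.072°; wrapped into (−180°, 180°]: 12.928°.
Δφ = -29.684 − 11.867 = -41.551°.
a = sin²(Δφ/2) + cos φ₁ · cos φ₂ · sin²(Δλ/2) = 0.136593.
c = 2·atan2(√a, √(1−a)) = 0.75712 rad → d = 6371·c ≈ 4823.63 km.

4824 km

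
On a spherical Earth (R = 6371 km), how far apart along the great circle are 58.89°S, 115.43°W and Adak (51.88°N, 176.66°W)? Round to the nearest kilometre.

Δλ = -176.66 − -115.43 = -61.23°.
Δφ = 51.88 − -58.89 = 110.77°.
a = sin²(Δφ/2) + cos φ₁ · cos φ₂ · sin²(Δλ/2) = 0.760030.
c = 2·atan2(√a, √(1−a)) = 2.11772 rad → d = 6371·c ≈ 13491.98 km.

13492 km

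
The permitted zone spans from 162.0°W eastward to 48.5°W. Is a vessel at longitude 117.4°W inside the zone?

Yes

Band width going east from -162.0° to -48.5°: ((-48.5 − -162.0) mod 360) = 113.5°.
Offset of -117.4° east of the west edge: ((-117.4 − -162.0) mod 360) = 44.6°.
44.6° ≤ 113.5° ⇒ inside.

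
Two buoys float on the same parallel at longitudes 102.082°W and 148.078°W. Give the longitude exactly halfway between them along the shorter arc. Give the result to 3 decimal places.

Signed shortest Δλ from -102.082° to -148.078° is -45.996°.
Midpoint longitude = -102.082° + (-45.996°)/2 = -102.082° − 22.998° = -125.080°.

125.080°W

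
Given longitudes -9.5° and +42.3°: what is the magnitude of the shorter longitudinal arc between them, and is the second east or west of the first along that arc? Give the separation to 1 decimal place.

51.8° east

Raw difference: 42.3 − -9.5 = 51.8°.
Normalise into (−180°, 180°]: 51.8° stays 51.8°.
Positive ⇒ the second point lies to the east; separation 51.8°.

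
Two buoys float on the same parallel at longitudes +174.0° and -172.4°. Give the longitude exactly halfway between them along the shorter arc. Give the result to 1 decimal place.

Signed shortest Δλ from +174.0° to -172.4° is +13.6°.
Midpoint longitude = +174.0° + (+13.6°)/2 = +174.0° + 6.8° = +180.8°.
Normalise into (−180°, 180°]: -179.2°.
(The naïve average (+174.0 + -172.4)/2 = 0.8° is on the wrong side of the globe.)

-179.2°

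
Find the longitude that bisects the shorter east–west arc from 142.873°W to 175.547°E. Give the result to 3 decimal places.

163.663°W

Signed shortest Δλ from -142.873° to +175.547° is -41.580°.
Midpoint longitude = -142.873° + (-41.580°)/2 = -142.873° − 20.790° = -163.663°.
(The naïve average (-142.873 + +175.547)/2 = 16.337° is on the wrong side of the globe.)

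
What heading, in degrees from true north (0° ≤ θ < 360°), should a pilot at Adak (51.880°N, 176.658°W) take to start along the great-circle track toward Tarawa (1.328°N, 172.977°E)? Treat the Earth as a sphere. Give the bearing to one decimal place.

Δλ = 172.977 − -176.658 = 349.635°; wrapped into (−180°, 180°]: -10.365°.
θ = atan2( sin Δλ · cos φ₂ , cos φ₁ · sin φ₂ − sin φ₁ · cos φ₂ · cos Δλ )
  = atan2(-0.17987, -0.75937) = -166.674° → normalised to [0°, 360°): 193.326°.

193.3°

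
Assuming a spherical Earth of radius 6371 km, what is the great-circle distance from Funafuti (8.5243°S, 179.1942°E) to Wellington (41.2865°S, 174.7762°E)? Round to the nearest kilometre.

Δλ = 174.7762 − 179.1942 = -4.4180°.
Δφ = -41.2865 − -8.5243 = -32.7622°.
a = sin²(Δφ/2) + cos φ₁ · cos φ₂ · sin²(Δλ/2) = 0.080642.
c = 2·atan2(√a, √(1−a)) = 0.57588 rad → d = 6371·c ≈ 3668.90 km.

3669 km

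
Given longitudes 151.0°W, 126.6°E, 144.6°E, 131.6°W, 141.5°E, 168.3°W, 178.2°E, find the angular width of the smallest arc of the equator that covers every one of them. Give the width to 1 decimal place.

Sort the longitudes: -168.3°, -151.0°, -131.6°, +126.6°, +141.5°, +144.6°, +178.2°.
Eastward gaps between consecutive values (wrapping around): 17.3°, 19.4°, 258.2°, 14.9°, 3.1°, 33.6°, 13.5°.
Largest gap = 258.2° ⇒ minimal covering band is its complement: 360° − 258.2° = 101.8°.
Band runs from +126.6° eastward to -131.6°, crossing the antimeridian.

101.8°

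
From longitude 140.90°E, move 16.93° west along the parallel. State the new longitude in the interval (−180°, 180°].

Start at +140.90°; shift −16.93° → +123.97°.
+123.97° already lies in (−180°, 180°].

123.97°E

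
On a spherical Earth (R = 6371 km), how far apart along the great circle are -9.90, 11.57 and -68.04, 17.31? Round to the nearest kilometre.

Δλ = 17.31 − 11.57 = 5.74°.
Δφ = -68.04 − -9.90 = -58.14°.
a = sin²(Δφ/2) + cos φ₁ · cos φ₂ · sin²(Δλ/2) = 0.237001.
c = 2·atan2(√a, √(1−a)) = 1.01691 rad → d = 6371·c ≈ 6478.72 km.

6479 km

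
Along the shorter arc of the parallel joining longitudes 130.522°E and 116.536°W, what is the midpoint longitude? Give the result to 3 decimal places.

173.007°W

Signed shortest Δλ from +130.522° to -116.536° is +112.942°.
Midpoint longitude = +130.522° + (+112.942°)/2 = +130.522° + 56.471° = +186.993°.
Normalise into (−180°, 180°]: -173.007°.
(The naïve average (+130.522 + -116.536)/2 = 6.993° is on the wrong side of the globe.)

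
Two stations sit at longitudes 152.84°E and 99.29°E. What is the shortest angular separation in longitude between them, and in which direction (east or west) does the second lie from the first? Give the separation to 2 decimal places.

53.55° west

Raw difference: 99.29 − 152.84 = -53.55°.
Normalise into (−180°, 180°]: -53.55° stays -53.55°.
Negative ⇒ the second point lies to the west; separation 53.55°.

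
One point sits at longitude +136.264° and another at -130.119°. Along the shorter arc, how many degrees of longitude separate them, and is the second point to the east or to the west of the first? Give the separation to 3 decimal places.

93.617° east

Raw difference: -130.119 − 136.264 = -266.383°.
Normalise into (−180°, 180°]: -266.383° + 360° = 93.617°.
Positive ⇒ the second point lies to the east; separation 93.617°.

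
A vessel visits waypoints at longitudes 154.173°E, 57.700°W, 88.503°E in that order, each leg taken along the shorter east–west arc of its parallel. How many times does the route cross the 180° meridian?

1

Leg 1: +154.173° → -57.700°, shortest Δλ = 148.127° (east) — crosses 180°.
Leg 2: -57.700° → +88.503°, shortest Δλ = 146.203° (east) — does not cross 180°.
Total crossings: 1.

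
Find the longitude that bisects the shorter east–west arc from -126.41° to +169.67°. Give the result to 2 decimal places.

-158.37°

Signed shortest Δλ from -126.41° to +169.67° is -63.92°.
Midpoint longitude = -126.41° + (-63.92°)/2 = -126.41° − 31.96° = -158.37°.
(The naïve average (-126.41 + +169.67)/2 = 21.63° is on the wrong side of the globe.)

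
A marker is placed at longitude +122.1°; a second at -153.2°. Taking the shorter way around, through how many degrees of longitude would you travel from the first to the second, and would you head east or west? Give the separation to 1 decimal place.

84.7° east

Raw difference: -153.2 − 122.1 = -275.3°.
Normalise into (−180°, 180°]: -275.3° + 360° = 84.7°.
Positive ⇒ the second point lies to the east; separation 84.7°.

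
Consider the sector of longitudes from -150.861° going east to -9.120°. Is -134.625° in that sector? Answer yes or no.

Band width going east from -150.861° to -9.120°: ((-9.120 − -150.861) mod 360) = 141.741°.
Offset of -134.625° east of the west edge: ((-134.625 − -150.861) mod 360) = 16.236°.
16.236° ≤ 141.741° ⇒ inside.

Yes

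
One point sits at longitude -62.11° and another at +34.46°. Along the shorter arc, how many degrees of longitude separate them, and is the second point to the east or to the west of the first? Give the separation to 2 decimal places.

Raw difference: 34.46 − -62.11 = 96.57°.
Normalise into (−180°, 180°]: 96.57° stays 96.57°.
Positive ⇒ the second point lies to the east; separation 96.57°.

96.57° east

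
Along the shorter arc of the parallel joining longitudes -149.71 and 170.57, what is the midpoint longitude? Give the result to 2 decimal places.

-169.57°

Signed shortest Δλ from -149.71° to +170.57° is -39.72°.
Midpoint longitude = -149.71° + (-39.72°)/2 = -149.71° − 19.86° = -169.57°.
(The naïve average (-149.71 + +170.57)/2 = 10.43° is on the wrong side of the globe.)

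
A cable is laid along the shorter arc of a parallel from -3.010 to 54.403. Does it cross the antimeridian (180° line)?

Signed shortest Δλ = ((54.403 − -3.010 + 180) mod 360) − 180 = 57.413°.
Going east by 57.413° from -3.010° reaches +54.403° without touching 180°.

No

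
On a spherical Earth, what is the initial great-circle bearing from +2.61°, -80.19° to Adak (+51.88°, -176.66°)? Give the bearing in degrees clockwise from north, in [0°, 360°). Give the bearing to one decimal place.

322.1°

Δλ = -176.66 − -80.19 = -96.47°.
θ = atan2( sin Δλ · cos φ₂ , cos φ₁ · sin φ₂ − sin φ₁ · cos φ₂ · cos Δλ )
  = atan2(-0.61338, 0.78907) = -37.859° → normalised to [0°, 360°): 322.141°.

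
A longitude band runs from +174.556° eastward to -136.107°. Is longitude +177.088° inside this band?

Band width going east from +174.556° to -136.107°: ((-136.107 − 174.556) mod 360) = 49.337°.
Offset of +177.088° east of the west edge: ((177.088 − 174.556) mod 360) = 2.532°.
2.532° ≤ 49.337° ⇒ inside.

Yes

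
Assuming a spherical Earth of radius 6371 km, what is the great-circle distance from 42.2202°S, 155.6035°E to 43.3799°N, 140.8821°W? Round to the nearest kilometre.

Δλ = -140.8821 − 155.6035 = -296.4856°; wrapped into (−180°, 180°]: 63.5144°.
Δφ = 43.3799 − -42.2202 = 85.6001°.
a = sin²(Δφ/2) + cos φ₁ · cos φ₂ · sin²(Δλ/2) = 0.610746.
c = 2·atan2(√a, √(1−a)) = 1.79414 rad → d = 6371·c ≈ 11430.46 km.

11430 km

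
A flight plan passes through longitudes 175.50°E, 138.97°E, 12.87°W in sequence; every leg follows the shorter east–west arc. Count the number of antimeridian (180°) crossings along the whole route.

0

Leg 1: +175.50° → +138.97°, shortest Δλ = -36.53° (west) — does not cross 180°.
Leg 2: +138.97° → -12.87°, shortest Δλ = -151.84° (west) — does not cross 180°.
Total crossings: 0.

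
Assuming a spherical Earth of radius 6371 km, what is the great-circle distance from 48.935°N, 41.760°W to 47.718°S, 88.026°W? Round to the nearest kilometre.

Δλ = -88.026 − -41.760 = -46.266°.
Δφ = -47.718 − 48.935 = -96.653°.
a = sin²(Δφ/2) + cos φ₁ · cos φ₂ · sin²(Δλ/2) = 0.626142.
c = 2·atan2(√a, √(1−a)) = 1.82584 rad → d = 6371·c ≈ 11632.40 km.

11632 km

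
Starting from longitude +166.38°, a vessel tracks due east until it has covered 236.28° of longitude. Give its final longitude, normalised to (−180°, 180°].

Start at +166.38°; shift +236.28° → +402.66°.
+402.66° lies outside (−180°, 180°]; subtract 360° → +42.66°.

+42.66°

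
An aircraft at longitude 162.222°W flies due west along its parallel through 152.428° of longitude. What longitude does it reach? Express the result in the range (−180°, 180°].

45.350°E

Start at -162.222°; shift −152.428° → -314.650°.
-314.650° lies outside (−180°, 180°]; add 360° → +45.350°.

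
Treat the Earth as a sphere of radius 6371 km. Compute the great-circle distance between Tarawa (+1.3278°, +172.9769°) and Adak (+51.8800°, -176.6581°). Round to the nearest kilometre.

Δλ = -176.6581 − 172.9769 = -349.6350°; wrapped into (−180°, 180°]: 10.3650°.
Δφ = 51.8800 − 1.3278 = 50.5522°.
a = sin²(Δφ/2) + cos φ₁ · cos φ₂ · sin²(Δλ/2) = 0.187348.
c = 2·atan2(√a, √(1−a)) = 0.89528 rad → d = 6371·c ≈ 5703.80 km.

5704 km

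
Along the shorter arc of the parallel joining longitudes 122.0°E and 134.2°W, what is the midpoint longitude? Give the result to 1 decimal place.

173.9°E

Signed shortest Δλ from +122.0° to -134.2° is +103.8°.
Midpoint longitude = +122.0° + (+103.8°)/2 = +122.0° + 51.9° = +173.9°.
(The naïve average (+122.0 + -134.2)/2 = -6.1° is on the wrong side of the globe.)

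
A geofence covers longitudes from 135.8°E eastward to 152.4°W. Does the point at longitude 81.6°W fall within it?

No

Band width going east from +135.8° to -152.4°: ((-152.4 − 135.8) mod 360) = 71.8°.
Offset of -81.6° east of the west edge: ((-81.6 − 135.8) mod 360) = 142.6°.
142.6° > 71.8° ⇒ outside.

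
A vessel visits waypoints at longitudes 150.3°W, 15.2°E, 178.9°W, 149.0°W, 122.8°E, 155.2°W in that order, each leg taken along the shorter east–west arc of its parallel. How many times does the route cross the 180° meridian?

Leg 1: -150.3° → +15.2°, shortest Δλ = 165.5° (east) — does not cross 180°.
Leg 2: +15.2° → -178.9°, shortest Δλ = 165.9° (east) — crosses 180°.
Leg 3: -178.9° → -149.0°, shortest Δλ = 29.9° (east) — does not cross 180°.
Leg 4: -149.0° → +122.8°, shortest Δλ = -88.2° (west) — crosses 180°.
Leg 5: +122.8° → -155.2°, shortest Δλ = 82.0° (east) — crosses 180°.
Total crossings: 3.

3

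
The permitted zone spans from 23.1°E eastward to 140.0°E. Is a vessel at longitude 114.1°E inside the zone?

Yes

Band width going east from +23.1° to +140.0°: ((140.0 − 23.1) mod 360) = 116.9°.
Offset of +114.1° east of the west edge: ((114.1 − 23.1) mod 360) = 91.0°.
91.0° ≤ 116.9° ⇒ inside.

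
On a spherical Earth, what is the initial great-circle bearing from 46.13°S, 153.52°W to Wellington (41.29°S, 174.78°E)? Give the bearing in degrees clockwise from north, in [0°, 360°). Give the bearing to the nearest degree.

Δλ = 174.78 − -153.52 = 328.30°; wrapped into (−180°, 180°]: -31.70°.
θ = atan2( sin Δλ · cos φ₂ , cos φ₁ · sin φ₂ − sin φ₁ · cos φ₂ · cos Δλ )
  = atan2(-0.39483, 0.00356) = -89.483° → normalised to [0°, 360°): 270.517°.

271°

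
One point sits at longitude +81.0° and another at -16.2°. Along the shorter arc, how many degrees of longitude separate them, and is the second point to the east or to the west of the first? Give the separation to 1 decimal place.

Raw difference: -16.2 − 81.0 = -97.2°.
Normalise into (−180°, 180°]: -97.2° stays -97.2°.
Negative ⇒ the second point lies to the west; separation 97.2°.

97.2° west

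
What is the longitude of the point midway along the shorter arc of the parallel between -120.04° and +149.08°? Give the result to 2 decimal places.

Signed shortest Δλ from -120.04° to +149.08° is -90.88°.
Midpoint longitude = -120.04° + (-90.88°)/2 = -120.04° − 45.44° = -165.48°.
(The naïve average (-120.04 + +149.08)/2 = 14.52° is on the wrong side of the globe.)

-165.48°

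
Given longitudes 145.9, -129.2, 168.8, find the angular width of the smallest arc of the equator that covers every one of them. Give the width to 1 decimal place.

84.9°

Sort the longitudes: -129.2°, +145.9°, +168.8°.
Eastward gaps between consecutive values (wrapping around): 275.1°, 22.9°, 62.0°.
Largest gap = 275.1° ⇒ minimal covering band is its complement: 360° − 275.1° = 84.9°.
Band runs from +145.9° eastward to -129.2°, crossing the antimeridian.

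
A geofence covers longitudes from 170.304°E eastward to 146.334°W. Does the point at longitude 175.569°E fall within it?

Band width going east from +170.304° to -146.334°: ((-146.334 − 170.304) mod 360) = 43.362°.
Offset of +175.569° east of the west edge: ((175.569 − 170.304) mod 360) = 5.265°.
5.265° ≤ 43.362° ⇒ inside.

Yes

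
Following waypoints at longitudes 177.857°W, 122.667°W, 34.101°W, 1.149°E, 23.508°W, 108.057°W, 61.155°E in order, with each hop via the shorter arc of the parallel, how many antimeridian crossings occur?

Leg 1: -177.857° → -122.667°, shortest Δλ = 55.19° (east) — does not cross 180°.
Leg 2: -122.667° → -34.101°, shortest Δλ = 88.566° (east) — does not cross 180°.
Leg 3: -34.101° → +1.149°, shortest Δλ = 35.25° (east) — does not cross 180°.
Leg 4: +1.149° → -23.508°, shortest Δλ = -24.657° (west) — does not cross 180°.
Leg 5: -23.508° → -108.057°, shortest Δλ = -84.549° (west) — does not cross 180°.
Leg 6: -108.057° → +61.155°, shortest Δλ = 169.212° (east) — does not cross 180°.
Total crossings: 0.

0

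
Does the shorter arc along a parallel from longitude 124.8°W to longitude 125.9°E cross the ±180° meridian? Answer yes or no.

Yes

Naïve |125.9 − -124.8| = 250.7° > 180°, so the shorter arc goes the other way round — across 180°.
Signed shortest Δλ = ((125.9 − -124.8 + 180) mod 360) − 180 = -109.3°.
Going west by 109.3° from -124.8° passes through 180° before reaching +125.9°.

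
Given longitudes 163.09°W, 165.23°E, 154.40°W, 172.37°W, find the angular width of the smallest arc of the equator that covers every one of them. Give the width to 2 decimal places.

40.37°

Sort the longitudes: -172.37°, -163.09°, -154.40°, +165.23°.
Eastward gaps between consecutive values (wrapping around): 9.28°, 8.69°, 319.63°, 22.40°.
Largest gap = 319.63° ⇒ minimal covering band is its complement: 360° − 319.63° = 40.37°.
Band runs from +165.23° eastward to -154.40°, crossing the antimeridian.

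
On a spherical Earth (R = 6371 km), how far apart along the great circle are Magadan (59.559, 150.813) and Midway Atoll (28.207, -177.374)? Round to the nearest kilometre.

4237 km

Δλ = -177.374 − 150.813 = -328.187°; wrapped into (−180°, 180°]: 31.813°.
Δφ = 28.207 − 59.559 = -31.352°.
a = sin²(Δφ/2) + cos φ₁ · cos φ₂ · sin²(Δλ/2) = 0.106543.
c = 2·atan2(√a, √(1−a)) = 0.66501 rad → d = 6371·c ≈ 4236.75 km.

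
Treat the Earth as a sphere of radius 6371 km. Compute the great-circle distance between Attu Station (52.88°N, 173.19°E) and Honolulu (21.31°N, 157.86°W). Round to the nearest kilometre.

Δλ = -157.86 − 173.19 = -331.05°; wrapped into (−180°, 180°]: 28.95°.
Δφ = 21.31 − 52.88 = -31.57°.
a = sin²(Δφ/2) + cos φ₁ · cos φ₂ · sin²(Δλ/2) = 0.109127.
c = 2·atan2(√a, √(1−a)) = 0.67333 rad → d = 6371·c ≈ 4289.81 km.

4290 km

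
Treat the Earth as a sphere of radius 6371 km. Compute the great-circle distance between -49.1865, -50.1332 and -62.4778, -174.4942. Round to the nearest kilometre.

6666 km

Δλ = -174.4942 − -50.1332 = -124.3610°.
Δφ = -62.4778 − -49.1865 = -13.2913°.
a = sin²(Δφ/2) + cos φ₁ · cos φ₂ · sin²(Δλ/2) = 0.249636.
c = 2·atan2(√a, √(1−a)) = 1.04636 rad → d = 6371·c ≈ 6666.34 km.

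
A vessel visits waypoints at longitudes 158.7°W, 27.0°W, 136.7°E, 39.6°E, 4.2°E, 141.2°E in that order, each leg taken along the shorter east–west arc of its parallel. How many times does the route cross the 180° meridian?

Leg 1: -158.7° → -27.0°, shortest Δλ = 131.7° (east) — does not cross 180°.
Leg 2: -27.0° → +136.7°, shortest Δλ = 163.7° (east) — does not cross 180°.
Leg 3: +136.7° → +39.6°, shortest Δλ = -97.1° (west) — does not cross 180°.
Leg 4: +39.6° → +4.2°, shortest Δλ = -35.4° (west) — does not cross 180°.
Leg 5: +4.2° → +141.2°, shortest Δλ = 137.0° (east) — does not cross 180°.
Total crossings: 0.

0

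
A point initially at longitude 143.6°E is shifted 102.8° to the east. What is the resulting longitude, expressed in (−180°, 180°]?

Start at +143.6°; shift +102.8° → +246.4°.
+246.4° lies outside (−180°, 180°]; subtract 360° → -113.6°.

113.6°W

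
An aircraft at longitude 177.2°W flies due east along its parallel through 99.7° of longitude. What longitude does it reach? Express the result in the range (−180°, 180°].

77.5°W

Start at -177.2°; shift +99.7° → -77.5°.
-77.5° already lies in (−180°, 180°].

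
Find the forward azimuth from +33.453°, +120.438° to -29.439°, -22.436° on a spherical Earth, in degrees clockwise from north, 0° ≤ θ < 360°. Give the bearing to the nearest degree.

267°

Δλ = -22.436 − 120.438 = -142.874°.
θ = atan2( sin Δλ · cos φ₂ , cos φ₁ · sin φ₂ − sin φ₁ · cos φ₂ · cos Δλ )
  = atan2(-0.52564, -0.02731) = -92.974° → normalised to [0°, 360°): 267.026°.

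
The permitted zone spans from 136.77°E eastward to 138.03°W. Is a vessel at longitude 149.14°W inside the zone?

Band width going east from +136.77° to -138.03°: ((-138.03 − 136.77) mod 360) = 85.20°.
Offset of -149.14° east of the west edge: ((-149.14 − 136.77) mod 360) = 74.09°.
74.09° ≤ 85.20° ⇒ inside.

Yes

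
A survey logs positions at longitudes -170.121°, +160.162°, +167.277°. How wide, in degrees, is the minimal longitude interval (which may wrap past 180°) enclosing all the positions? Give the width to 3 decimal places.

29.717°

Sort the longitudes: -170.121°, +160.162°, +167.277°.
Eastward gaps between consecutive values (wrapping around): 330.283°, 7.115°, 22.602°.
Largest gap = 330.283° ⇒ minimal covering band is its complement: 360° − 330.283° = 29.717°.
Band runs from +160.162° eastward to -170.121°, crossing the antimeridian.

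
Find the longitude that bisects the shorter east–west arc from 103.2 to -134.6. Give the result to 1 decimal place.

+164.3°

Signed shortest Δλ from +103.2° to -134.6° is +122.2°.
Midpoint longitude = +103.2° + (+122.2°)/2 = +103.2° + 61.1° = +164.3°.
(The naïve average (+103.2 + -134.6)/2 = -15.7° is on the wrong side of the globe.)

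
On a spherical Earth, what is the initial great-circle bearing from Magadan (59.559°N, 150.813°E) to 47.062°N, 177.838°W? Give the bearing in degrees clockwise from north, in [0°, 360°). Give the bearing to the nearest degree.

Δλ = -177.838 − 150.813 = -328.651°; wrapped into (−180°, 180°]: 31.349°.
θ = atan2( sin Δλ · cos φ₂ , cos φ₁ · sin φ₂ − sin φ₁ · cos φ₂ · cos Δλ )
  = atan2(0.35440, -0.13065) = 110.237° → normalised to [0°, 360°): 110.237°.

110°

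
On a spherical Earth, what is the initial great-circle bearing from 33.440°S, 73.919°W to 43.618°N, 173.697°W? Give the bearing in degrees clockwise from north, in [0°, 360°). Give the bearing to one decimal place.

Δλ = -173.697 − -73.919 = -99.778°.
θ = atan2( sin Δλ · cos φ₂ , cos φ₁ · sin φ₂ − sin φ₁ · cos φ₂ · cos Δλ )
  = atan2(-0.71344, 0.50790) = -54.553° → normalised to [0°, 360°): 305.447°.

305.4°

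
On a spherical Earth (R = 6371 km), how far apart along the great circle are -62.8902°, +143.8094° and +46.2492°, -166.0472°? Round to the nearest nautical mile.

Δλ = -166.0472 − 143.8094 = -309.8566°; wrapped into (−180°, 180°]: 50.1434°.
Δφ = 46.2492 − -62.8902 = 109.1394°.
a = sin²(Δφ/2) + cos φ₁ · cos φ₂ · sin²(Δλ/2) = 0.720520.
c = 2·atan2(√a, √(1−a)) = 2.02755 rad → d = 6371·c ≈ 12917.54 km ≈ 6974.91 nmi.

6975 nmi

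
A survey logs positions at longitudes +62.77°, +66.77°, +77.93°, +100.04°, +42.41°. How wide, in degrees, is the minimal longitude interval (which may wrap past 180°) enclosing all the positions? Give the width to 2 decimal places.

Sort the longitudes: +42.41°, +62.77°, +66.77°, +77.93°, +100.04°.
Eastward gaps between consecutive values (wrapping around): 20.36°, 4.00°, 11.16°, 22.11°, 302.37°.
Largest gap = 302.37° ⇒ minimal covering band is its complement: 360° − 302.37° = 57.63°.
Band runs from +42.41° eastward to +100.04°.

57.63°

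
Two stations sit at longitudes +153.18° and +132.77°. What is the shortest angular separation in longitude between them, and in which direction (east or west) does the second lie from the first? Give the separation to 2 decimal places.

20.41° west

Raw difference: 132.77 − 153.18 = -20.41°.
Normalise into (−180°, 180°]: -20.41° stays -20.41°.
Negative ⇒ the second point lies to the west; separation 20.41°.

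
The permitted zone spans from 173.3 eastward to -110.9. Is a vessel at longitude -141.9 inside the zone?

Yes

Band width going east from +173.3° to -110.9°: ((-110.9 − 173.3) mod 360) = 75.8°.
Offset of -141.9° east of the west edge: ((-141.9 − 173.3) mod 360) = 44.8°.
44.8° ≤ 75.8° ⇒ inside.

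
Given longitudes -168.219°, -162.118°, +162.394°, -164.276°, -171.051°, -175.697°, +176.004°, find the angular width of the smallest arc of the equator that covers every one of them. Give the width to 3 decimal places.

35.488°

Sort the longitudes: -175.697°, -171.051°, -168.219°, -164.276°, -162.118°, +162.394°, +176.004°.
Eastward gaps between consecutive values (wrapping around): 4.646°, 2.832°, 3.943°, 2.158°, 324.512°, 13.610°, 8.299°.
Largest gap = 324.512° ⇒ minimal covering band is its complement: 360° − 324.512° = 35.488°.
Band runs from +162.394° eastward to -162.118°, crossing the antimeridian.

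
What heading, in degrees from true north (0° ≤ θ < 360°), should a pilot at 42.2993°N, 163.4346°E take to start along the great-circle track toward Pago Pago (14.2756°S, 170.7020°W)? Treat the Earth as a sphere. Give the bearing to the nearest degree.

Δλ = -170.7020 − 163.4346 = -334.1366°; wrapped into (−180°, 180°]: 25.8634°.
θ = atan2( sin Δλ · cos φ₂ , cos φ₁ · sin φ₂ − sin φ₁ · cos φ₂ · cos Δλ )
  = atan2(0.42276, -0.76928) = 151.209° → normalised to [0°, 360°): 151.209°.

151°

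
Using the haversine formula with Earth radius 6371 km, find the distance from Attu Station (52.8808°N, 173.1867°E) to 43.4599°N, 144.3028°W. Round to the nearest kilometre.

Δλ = -144.3028 − 173.1867 = -317.4895°; wrapped into (−180°, 180°]: 42.5105°.
Δφ = 43.4599 − 52.8808 = -9.4209°.
a = sin²(Δφ/2) + cos φ₁ · cos φ₂ · sin²(Δλ/2) = 0.064312.
c = 2·atan2(√a, √(1−a)) = 0.51280 rad → d = 6371·c ≈ 3267.02 km.

3267 km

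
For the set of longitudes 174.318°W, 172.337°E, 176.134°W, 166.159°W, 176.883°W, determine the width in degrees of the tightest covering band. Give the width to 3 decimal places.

21.504°

Sort the longitudes: -176.883°, -176.134°, -174.318°, -166.159°, +172.337°.
Eastward gaps between consecutive values (wrapping around): 0.749°, 1.816°, 8.159°, 338.496°, 10.780°.
Largest gap = 338.496° ⇒ minimal covering band is its complement: 360° − 338.496° = 21.504°.
Band runs from +172.337° eastward to -166.159°, crossing the antimeridian.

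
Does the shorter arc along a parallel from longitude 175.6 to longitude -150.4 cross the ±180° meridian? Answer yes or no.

Yes

Naïve |-150.4 − 175.6| = 326.0° > 180°, so the shorter arc goes the other way round — across 180°.
Signed shortest Δλ = ((-150.4 − 175.6 + 180) mod 360) − 180 = 34.0°.
Going east by 34.0° from +175.6° passes through 180° before reaching -150.4°.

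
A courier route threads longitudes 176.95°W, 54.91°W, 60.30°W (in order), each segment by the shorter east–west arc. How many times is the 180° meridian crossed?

Leg 1: -176.95° → -54.91°, shortest Δλ = 122.04° (east) — does not cross 180°.
Leg 2: -54.91° → -60.30°, shortest Δλ = -5.39° (west) — does not cross 180°.
Total crossings: 0.

0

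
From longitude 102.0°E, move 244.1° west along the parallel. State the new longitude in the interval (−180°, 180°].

142.1°W

Start at +102.0°; shift −244.1° → -142.1°.
-142.1° already lies in (−180°, 180°].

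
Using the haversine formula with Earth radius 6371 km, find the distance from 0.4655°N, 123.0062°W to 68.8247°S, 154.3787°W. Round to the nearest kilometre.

Δλ = -154.3787 − -123.0062 = -31.3725°.
Δφ = -68.8247 − 0.4655 = -69.2902°.
a = sin²(Δφ/2) + cos φ₁ · cos φ₂ · sin²(Δλ/2) = 0.349587.
c = 2·atan2(√a, √(1−a)) = 1.26524 rad → d = 6371·c ≈ 8060.83 km.

8061 km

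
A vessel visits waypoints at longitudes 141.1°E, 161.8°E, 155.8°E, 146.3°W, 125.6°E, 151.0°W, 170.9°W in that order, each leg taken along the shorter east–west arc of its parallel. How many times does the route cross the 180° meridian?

Leg 1: +141.1° → +161.8°, shortest Δλ = 20.7° (east) — does not cross 180°.
Leg 2: +161.8° → +155.8°, shortest Δλ = -6.0° (west) — does not cross 180°.
Leg 3: +155.8° → -146.3°, shortest Δλ = 57.9° (east) — crosses 180°.
Leg 4: -146.3° → +125.6°, shortest Δλ = -88.1° (west) — crosses 180°.
Leg 5: +125.6° → -151.0°, shortest Δλ = 83.4° (east) — crosses 180°.
Leg 6: -151.0° → -170.9°, shortest Δλ = -19.9° (west) — does not cross 180°.
Total crossings: 3.

3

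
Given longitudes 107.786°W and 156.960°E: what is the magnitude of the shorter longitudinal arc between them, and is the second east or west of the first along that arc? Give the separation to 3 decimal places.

95.254° west

Raw difference: 156.960 − -107.786 = 264.746°.
Normalise into (−180°, 180°]: 264.746° − 360° = -95.254°.
Negative ⇒ the second point lies to the west; separation 95.254°.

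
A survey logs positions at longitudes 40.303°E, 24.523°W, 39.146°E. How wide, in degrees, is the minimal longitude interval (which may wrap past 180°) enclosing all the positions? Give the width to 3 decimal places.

64.826°

Sort the longitudes: -24.523°, +39.146°, +40.303°.
Eastward gaps between consecutive values (wrapping around): 63.669°, 1.157°, 295.174°.
Largest gap = 295.174° ⇒ minimal covering band is its complement: 360° − 295.174° = 64.826°.
Band runs from -24.523° eastward to +40.303°.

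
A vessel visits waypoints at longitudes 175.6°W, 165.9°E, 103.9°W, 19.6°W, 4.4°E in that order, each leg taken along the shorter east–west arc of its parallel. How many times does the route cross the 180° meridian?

Leg 1: -175.6° → +165.9°, shortest Δλ = -18.5° (west) — crosses 180°.
Leg 2: +165.9° → -103.9°, shortest Δλ = 90.2° (east) — crosses 180°.
Leg 3: -103.9° → -19.6°, shortest Δλ = 84.3° (east) — does not cross 180°.
Leg 4: -19.6° → +4.4°, shortest Δλ = 24.0° (east) — does not cross 180°.
Total crossings: 2.

2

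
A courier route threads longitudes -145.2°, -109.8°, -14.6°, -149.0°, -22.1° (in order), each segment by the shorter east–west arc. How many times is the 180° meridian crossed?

0

Leg 1: -145.2° → -109.8°, shortest Δλ = 35.4° (east) — does not cross 180°.
Leg 2: -109.8° → -14.6°, shortest Δλ = 95.2° (east) — does not cross 180°.
Leg 3: -14.6° → -149.0°, shortest Δλ = -134.4° (west) — does not cross 180°.
Leg 4: -149.0° → -22.1°, shortest Δλ = 126.9° (east) — does not cross 180°.
Total crossings: 0.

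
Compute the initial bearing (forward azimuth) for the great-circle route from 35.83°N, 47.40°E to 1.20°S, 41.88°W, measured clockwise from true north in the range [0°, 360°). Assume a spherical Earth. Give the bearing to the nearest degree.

Δλ = -41.88 − 47.40 = -89.28°.
θ = atan2( sin Δλ · cos φ₂ , cos φ₁ · sin φ₂ − sin φ₁ · cos φ₂ · cos Δλ )
  = atan2(-0.99970, -0.02433) = -91.394° → normalised to [0°, 360°): 268.606°.

269°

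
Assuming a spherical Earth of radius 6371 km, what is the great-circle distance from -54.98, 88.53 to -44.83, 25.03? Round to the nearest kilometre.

Δλ = 25.03 − 88.53 = -63.50°.
Δφ = -44.83 − -54.98 = 10.15°.
a = sin²(Δφ/2) + cos φ₁ · cos φ₂ · sin²(Δλ/2) = 0.120519.
c = 2·atan2(√a, √(1−a)) = 0.70908 rad → d = 6371·c ≈ 4517.55 km.

4518 km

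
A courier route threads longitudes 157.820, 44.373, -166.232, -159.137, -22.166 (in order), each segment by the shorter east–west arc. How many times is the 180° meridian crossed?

Leg 1: +157.820° → +44.373°, shortest Δλ = -113.447° (west) — does not cross 180°.
Leg 2: +44.373° → -166.232°, shortest Δλ = 149.395° (east) — crosses 180°.
Leg 3: -166.232° → -159.137°, shortest Δλ = 7.095° (east) — does not cross 180°.
Leg 4: -159.137° → -22.166°, shortest Δλ = 136.971° (east) — does not cross 180°.
Total crossings: 1.

1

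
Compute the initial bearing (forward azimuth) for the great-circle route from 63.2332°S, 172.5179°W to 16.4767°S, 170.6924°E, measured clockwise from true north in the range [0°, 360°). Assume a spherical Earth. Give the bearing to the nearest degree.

338°

Δλ = 170.6924 − -172.5179 = 343.2103°; wrapped into (−180°, 180°]: -16.7897°.
θ = atan2( sin Δλ · cos φ₂ , cos φ₁ · sin φ₂ − sin φ₁ · cos φ₂ · cos Δλ )
  = atan2(-0.27700, 0.69195) = -21.817° → normalised to [0°, 360°): 338.183°.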